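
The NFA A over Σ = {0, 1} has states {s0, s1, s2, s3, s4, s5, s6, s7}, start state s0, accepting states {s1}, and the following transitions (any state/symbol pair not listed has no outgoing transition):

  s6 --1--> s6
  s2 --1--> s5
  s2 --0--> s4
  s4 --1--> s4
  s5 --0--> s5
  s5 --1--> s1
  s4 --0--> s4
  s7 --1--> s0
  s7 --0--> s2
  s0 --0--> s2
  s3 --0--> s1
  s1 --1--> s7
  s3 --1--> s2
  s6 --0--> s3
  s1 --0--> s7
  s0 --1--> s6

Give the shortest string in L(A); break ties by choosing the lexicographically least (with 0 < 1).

A breadth-first search from s0 reaches an accepting state first via the path s0 → s2 → s5 → s1 on input 011.
No string of length < 3 is accepted (BFS exhausts all shorter strings without reaching an accepting state), and 011 is the lexicographically least accepting string of length 3.

011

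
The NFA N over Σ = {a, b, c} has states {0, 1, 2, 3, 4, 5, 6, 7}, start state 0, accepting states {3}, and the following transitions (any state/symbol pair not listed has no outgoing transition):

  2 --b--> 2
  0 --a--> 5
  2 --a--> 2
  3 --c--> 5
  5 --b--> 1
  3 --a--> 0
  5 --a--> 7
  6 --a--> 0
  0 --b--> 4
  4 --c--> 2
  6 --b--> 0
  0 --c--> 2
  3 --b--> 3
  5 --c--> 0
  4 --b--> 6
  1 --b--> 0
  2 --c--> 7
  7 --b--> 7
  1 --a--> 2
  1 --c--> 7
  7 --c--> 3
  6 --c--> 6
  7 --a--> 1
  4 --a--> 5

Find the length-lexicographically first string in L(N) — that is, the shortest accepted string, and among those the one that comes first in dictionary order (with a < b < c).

aac

A breadth-first search from 0 reaches an accepting state first via the path 0 → 5 → 7 → 3 on input aac.
No string of length < 3 is accepted (BFS exhausts all shorter strings without reaching an accepting state), and aac is the lexicographically least accepting string of length 3.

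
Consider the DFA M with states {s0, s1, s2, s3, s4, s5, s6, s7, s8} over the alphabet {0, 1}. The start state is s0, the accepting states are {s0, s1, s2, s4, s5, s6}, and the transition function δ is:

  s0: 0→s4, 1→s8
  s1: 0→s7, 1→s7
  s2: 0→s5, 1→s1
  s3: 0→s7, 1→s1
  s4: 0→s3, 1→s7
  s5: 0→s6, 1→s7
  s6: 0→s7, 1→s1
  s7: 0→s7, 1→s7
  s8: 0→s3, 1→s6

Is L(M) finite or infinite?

finite

The useful states (reachable from s0 and able to reach an accepting state) are {s0, s1, s3, s4, s6, s8}.
Restricted to these states the transition graph has no cycle, so every accepting path has bounded length and L is finite.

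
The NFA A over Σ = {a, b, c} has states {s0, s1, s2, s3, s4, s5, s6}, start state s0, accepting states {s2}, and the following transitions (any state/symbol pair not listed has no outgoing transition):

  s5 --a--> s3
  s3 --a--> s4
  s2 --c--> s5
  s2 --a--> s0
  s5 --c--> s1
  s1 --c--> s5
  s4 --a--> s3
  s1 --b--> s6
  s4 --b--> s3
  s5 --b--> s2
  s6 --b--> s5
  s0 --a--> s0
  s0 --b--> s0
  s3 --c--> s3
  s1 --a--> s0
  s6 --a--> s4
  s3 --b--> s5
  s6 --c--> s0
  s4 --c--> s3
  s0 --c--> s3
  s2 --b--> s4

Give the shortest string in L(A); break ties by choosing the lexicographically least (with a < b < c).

cbb

A breadth-first search from s0 reaches an accepting state first via the path s0 → s3 → s5 → s2 on input cbb.
No string of length < 3 is accepted (BFS exhausts all shorter strings without reaching an accepting state), and cbb is the lexicographically least accepting string of length 3.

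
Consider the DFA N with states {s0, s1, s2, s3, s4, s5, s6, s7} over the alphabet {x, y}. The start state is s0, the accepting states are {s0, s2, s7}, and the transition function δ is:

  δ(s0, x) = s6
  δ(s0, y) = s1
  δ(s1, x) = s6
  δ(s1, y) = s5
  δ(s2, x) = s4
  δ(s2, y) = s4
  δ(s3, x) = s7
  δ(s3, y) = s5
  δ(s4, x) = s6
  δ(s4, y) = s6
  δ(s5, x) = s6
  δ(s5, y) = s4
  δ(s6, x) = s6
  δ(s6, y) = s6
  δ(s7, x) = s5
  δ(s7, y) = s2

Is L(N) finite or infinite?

The useful states (reachable from s0 and able to reach an accepting state) are {s0}.
Restricted to these states the transition graph has no cycle, so every accepting path has bounded length and L is finite.

finite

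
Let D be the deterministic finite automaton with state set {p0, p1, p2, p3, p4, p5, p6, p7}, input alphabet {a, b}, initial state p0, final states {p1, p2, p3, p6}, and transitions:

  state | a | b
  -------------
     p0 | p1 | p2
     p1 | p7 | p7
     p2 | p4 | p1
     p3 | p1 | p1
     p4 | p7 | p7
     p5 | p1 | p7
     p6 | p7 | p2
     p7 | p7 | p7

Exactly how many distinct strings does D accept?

3

The useful subgraph on states {p0, p1, p2} is acyclic, so L(D) is finite; the longest accepting path visits 3 useful states, giving maximum string length 2.
Counting accepting paths from p0 by length: 2 of length 1, 1 of length 2. Total 3.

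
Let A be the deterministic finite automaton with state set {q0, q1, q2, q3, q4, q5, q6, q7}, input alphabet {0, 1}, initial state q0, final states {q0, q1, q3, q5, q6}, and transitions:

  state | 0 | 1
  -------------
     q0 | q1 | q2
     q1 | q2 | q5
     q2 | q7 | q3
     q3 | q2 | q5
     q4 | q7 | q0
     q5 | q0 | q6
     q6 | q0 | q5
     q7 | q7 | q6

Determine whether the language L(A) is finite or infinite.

infinite

State q2 is reachable from the start and can reach an accepting state, and it lies on the cycle q2 → q3 → q2.
Traversing that cycle any number of times yields accepted strings of unbounded length, so the language is infinite.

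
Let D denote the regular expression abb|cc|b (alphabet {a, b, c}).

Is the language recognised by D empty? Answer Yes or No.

The string b matches the expression, so it belongs to L(D).
Since L(D) contains at least one string, it is not empty.

No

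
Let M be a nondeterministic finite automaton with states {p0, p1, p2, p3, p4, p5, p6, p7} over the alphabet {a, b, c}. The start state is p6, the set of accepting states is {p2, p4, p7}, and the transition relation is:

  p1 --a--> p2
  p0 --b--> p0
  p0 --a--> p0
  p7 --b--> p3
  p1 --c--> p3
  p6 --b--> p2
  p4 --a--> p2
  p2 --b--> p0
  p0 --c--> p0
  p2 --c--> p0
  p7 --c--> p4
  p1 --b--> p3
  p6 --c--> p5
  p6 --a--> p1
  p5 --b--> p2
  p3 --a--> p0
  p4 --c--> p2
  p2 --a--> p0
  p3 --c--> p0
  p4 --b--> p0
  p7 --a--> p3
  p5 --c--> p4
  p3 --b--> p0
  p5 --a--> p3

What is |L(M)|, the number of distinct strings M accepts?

6

The useful subgraph on states {p1, p2, p4, p5, p6} is acyclic, so L(M) is finite; the longest accepting path visits 4 useful states, giving maximum string length 3.
Counting accepting paths from p6 by length: 1 of length 1, 3 of length 2, 2 of length 3. Total 6.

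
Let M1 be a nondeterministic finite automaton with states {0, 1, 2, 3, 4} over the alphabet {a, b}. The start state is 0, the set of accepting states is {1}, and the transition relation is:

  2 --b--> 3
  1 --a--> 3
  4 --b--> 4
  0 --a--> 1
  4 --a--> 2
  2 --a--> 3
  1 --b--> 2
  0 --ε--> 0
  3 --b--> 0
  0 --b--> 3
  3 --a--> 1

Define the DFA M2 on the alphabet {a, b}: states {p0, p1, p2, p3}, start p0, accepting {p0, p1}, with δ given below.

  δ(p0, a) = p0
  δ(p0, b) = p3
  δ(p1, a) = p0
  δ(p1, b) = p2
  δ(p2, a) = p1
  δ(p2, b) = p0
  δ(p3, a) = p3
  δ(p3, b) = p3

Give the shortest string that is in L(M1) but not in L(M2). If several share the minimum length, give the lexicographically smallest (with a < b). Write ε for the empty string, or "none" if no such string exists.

ba

The string ba is accepted by M1 but not by M2.
No shorter string lies in the difference, and ba is the lexicographically first length-2 string in L(M1) \ L(M2).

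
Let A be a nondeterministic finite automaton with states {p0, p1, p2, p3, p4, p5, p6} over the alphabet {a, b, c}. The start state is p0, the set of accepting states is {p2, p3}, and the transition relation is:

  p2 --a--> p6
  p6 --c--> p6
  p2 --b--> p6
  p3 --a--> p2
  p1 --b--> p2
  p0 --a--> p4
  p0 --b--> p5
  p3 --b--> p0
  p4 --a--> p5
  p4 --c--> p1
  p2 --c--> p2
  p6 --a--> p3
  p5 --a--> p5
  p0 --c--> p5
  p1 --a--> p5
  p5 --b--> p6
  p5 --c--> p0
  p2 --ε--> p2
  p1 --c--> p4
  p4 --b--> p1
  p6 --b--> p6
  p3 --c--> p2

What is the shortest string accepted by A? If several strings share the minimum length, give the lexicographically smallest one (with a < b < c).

A breadth-first search from p0 reaches an accepting state first via the path p0 → p4 → p1 → p2 on input abb.
No string of length < 3 is accepted (BFS exhausts all shorter strings without reaching an accepting state), and abb is the lexicographically least accepting string of length 3.

abb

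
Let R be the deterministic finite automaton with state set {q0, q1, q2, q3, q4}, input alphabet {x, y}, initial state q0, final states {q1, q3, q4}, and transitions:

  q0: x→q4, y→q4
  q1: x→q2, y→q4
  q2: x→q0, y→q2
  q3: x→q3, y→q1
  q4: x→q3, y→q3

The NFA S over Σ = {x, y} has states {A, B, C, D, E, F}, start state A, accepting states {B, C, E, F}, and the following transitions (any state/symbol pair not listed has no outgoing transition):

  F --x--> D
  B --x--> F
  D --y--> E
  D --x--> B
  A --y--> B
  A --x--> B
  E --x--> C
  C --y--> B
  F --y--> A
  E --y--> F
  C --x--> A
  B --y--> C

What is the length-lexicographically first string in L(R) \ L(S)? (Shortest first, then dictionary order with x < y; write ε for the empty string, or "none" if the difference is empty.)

xxx

The string xxx is accepted by R but not by S.
No shorter string lies in the difference, and xxx is the lexicographically first length-3 string in L(R) \ L(S).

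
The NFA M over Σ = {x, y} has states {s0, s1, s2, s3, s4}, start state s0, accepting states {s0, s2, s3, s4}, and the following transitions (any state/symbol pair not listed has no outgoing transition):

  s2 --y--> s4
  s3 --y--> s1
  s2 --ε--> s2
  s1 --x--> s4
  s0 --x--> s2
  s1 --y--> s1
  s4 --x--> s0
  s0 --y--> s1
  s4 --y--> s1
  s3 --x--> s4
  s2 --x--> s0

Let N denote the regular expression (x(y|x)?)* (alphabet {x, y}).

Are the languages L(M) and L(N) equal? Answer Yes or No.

No

The string yx is accepted by M but rejected by N.
So L(M) ≠ L(N).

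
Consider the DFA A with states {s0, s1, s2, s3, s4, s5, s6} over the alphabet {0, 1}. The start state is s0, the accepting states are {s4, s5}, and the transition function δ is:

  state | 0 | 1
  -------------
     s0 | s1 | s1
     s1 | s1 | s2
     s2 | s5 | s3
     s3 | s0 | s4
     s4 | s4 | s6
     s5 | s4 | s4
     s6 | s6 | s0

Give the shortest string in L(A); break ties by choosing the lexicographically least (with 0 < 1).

010

A breadth-first search from s0 reaches an accepting state first via the path s0 → s1 → s2 → s5 on input 010.
No string of length < 3 is accepted (BFS exhausts all shorter strings without reaching an accepting state), and 010 is the lexicographically least accepting string of length 3.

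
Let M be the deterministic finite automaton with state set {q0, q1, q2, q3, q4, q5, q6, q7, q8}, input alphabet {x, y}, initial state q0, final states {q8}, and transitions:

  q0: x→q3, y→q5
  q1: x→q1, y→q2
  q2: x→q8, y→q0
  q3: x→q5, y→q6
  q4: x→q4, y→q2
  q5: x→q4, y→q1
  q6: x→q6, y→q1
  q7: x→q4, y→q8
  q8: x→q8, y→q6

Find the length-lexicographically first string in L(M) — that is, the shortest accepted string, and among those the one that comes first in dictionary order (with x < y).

yxyx

A breadth-first search from q0 reaches an accepting state first via the path q0 → q5 → q4 → q2 → q8 on input yxyx.
No string of length < 4 is accepted (BFS exhausts all shorter strings without reaching an accepting state), and yxyx is the lexicographically least accepting string of length 4.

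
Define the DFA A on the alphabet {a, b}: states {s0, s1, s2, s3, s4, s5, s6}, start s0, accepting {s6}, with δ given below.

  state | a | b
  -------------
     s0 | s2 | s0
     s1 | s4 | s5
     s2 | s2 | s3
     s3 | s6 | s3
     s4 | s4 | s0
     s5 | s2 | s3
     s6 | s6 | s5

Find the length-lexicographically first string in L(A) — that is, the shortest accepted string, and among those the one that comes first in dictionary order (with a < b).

aba

A breadth-first search from s0 reaches an accepting state first via the path s0 → s2 → s3 → s6 on input aba.
No string of length < 3 is accepted (BFS exhausts all shorter strings without reaching an accepting state), and aba is the lexicographically least accepting string of length 3.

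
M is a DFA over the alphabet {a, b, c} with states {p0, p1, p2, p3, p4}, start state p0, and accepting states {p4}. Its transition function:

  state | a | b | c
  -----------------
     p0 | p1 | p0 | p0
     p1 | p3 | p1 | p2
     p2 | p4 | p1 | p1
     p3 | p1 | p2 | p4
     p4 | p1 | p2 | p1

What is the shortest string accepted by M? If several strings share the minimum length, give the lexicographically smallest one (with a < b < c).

aac

A breadth-first search from p0 reaches an accepting state first via the path p0 → p1 → p3 → p4 on input aac.
No string of length < 3 is accepted (BFS exhausts all shorter strings without reaching an accepting state), and aac is the lexicographically least accepting string of length 3.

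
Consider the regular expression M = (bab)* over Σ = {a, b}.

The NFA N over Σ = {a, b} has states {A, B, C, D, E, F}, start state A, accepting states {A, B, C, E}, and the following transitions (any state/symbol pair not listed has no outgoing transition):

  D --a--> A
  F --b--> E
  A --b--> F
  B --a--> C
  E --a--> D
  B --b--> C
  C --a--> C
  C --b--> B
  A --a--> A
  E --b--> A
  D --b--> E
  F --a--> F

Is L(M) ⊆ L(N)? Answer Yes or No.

No

The string babbab is in L(M) but not in L(N).
So L(M) ⊄ L(N).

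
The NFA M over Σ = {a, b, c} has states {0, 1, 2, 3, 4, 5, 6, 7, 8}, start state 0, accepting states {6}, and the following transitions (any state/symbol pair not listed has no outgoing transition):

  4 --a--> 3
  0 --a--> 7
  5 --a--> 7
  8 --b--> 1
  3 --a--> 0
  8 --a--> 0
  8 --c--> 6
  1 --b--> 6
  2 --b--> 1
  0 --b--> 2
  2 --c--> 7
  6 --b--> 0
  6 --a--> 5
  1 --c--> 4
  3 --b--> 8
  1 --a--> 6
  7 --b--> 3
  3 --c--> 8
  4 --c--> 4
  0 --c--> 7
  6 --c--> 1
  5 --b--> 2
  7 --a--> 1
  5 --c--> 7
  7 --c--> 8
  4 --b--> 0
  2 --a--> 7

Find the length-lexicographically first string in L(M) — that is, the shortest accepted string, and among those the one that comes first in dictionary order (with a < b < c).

A breadth-first search from 0 reaches an accepting state first via the path 0 → 7 → 1 → 6 on input aaa.
No string of length < 3 is accepted (BFS exhausts all shorter strings without reaching an accepting state), and aaa is the lexicographically least accepting string of length 3.

aaa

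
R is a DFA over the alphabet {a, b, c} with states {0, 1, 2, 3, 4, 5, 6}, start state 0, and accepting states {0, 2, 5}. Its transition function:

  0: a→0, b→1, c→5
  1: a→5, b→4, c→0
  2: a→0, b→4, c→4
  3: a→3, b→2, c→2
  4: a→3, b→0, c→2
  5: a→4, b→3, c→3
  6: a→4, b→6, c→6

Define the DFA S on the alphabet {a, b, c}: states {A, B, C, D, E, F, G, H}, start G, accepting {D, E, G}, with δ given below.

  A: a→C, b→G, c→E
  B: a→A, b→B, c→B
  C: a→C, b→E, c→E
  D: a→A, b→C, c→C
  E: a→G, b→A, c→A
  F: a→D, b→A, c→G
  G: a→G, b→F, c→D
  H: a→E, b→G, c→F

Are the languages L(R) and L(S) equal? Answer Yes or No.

Exploring the product automaton R × S from the start pair (0, G), following both machines on each input symbol, reaches 6 state pairs: (0, G), (1, F), (5, D), (4, A), (3, C), (2, E).
R accepts in {0, 2, 5} and S accepts in {D, E, G}. In every reachable pair the two components are either both accepting — (0, G), (5, D), (2, E) — or both non-accepting, so no string is accepted by exactly one of the machines: L(R) \ L(S) and L(S) \ L(R) are both empty.
Hence every string is accepted by R iff it is accepted by S, and the two languages coincide.

Yes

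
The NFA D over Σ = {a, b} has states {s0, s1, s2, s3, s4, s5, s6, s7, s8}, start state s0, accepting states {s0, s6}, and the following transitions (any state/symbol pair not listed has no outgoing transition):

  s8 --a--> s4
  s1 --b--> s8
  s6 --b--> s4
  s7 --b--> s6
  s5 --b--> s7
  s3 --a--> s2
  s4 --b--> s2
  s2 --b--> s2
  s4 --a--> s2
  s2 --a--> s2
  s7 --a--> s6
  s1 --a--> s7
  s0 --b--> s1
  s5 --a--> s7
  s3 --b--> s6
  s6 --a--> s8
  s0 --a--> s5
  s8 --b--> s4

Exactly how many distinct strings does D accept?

The useful subgraph on states {s0, s1, s5, s6, s7} is acyclic, so L(D) is finite; the longest accepting path visits 4 useful states, giving maximum string length 3.
Counting accepting paths from s0 by length: 1 of length 0, 6 of length 3. Total 7.

7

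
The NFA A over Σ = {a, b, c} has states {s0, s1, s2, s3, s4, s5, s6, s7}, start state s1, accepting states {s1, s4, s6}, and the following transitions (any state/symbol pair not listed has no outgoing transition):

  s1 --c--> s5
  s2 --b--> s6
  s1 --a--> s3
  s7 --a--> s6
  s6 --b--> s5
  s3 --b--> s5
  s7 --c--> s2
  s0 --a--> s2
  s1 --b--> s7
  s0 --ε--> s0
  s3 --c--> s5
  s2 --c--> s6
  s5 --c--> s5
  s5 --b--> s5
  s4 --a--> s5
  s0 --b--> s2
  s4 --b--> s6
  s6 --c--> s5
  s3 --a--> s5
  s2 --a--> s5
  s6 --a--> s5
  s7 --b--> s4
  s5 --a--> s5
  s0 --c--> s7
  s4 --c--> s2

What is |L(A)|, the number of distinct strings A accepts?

8

The useful subgraph on states {s1, s2, s4, s6, s7} is acyclic, so L(A) is finite; the longest accepting path visits 5 useful states, giving maximum string length 4.
Counting accepting paths from s1 by length: 1 of length 0, 2 of length 2, 3 of length 3, 2 of length 4. Total 8.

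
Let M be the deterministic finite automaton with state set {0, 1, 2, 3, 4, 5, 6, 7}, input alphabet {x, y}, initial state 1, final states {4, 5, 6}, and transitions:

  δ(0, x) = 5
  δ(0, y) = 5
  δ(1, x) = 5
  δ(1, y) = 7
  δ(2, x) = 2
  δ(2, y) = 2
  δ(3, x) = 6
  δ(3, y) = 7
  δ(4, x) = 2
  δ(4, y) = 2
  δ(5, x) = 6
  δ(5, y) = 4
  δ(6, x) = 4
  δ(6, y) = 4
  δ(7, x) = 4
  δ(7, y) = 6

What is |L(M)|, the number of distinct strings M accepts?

The useful subgraph on states {1, 4, 5, 6, 7} is acyclic, so L(M) is finite; the longest accepting path visits 4 useful states, giving maximum string length 3.
Counting accepting paths from 1 by length: 1 of length 1, 4 of length 2, 4 of length 3. Total 9.

9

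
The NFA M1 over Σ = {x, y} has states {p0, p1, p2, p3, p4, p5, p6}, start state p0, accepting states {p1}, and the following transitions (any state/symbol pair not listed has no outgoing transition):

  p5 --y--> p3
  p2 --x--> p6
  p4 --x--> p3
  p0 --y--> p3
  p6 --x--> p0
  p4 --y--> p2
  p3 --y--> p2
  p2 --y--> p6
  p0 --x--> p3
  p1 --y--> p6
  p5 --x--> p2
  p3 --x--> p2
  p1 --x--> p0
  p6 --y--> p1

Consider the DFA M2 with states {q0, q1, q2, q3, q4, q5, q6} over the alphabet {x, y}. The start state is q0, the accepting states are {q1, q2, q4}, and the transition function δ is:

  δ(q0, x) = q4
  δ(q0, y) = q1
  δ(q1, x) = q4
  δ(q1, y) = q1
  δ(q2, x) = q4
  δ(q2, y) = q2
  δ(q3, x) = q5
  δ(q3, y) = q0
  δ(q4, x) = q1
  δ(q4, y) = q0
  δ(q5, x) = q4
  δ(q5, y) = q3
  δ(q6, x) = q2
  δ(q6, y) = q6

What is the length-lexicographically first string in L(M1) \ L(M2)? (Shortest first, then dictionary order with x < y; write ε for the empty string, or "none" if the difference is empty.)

The string xxxy is accepted by M1 but not by M2.
No shorter string lies in the difference, and xxxy is the lexicographically first length-4 string in L(M1) \ L(M2).

xxxy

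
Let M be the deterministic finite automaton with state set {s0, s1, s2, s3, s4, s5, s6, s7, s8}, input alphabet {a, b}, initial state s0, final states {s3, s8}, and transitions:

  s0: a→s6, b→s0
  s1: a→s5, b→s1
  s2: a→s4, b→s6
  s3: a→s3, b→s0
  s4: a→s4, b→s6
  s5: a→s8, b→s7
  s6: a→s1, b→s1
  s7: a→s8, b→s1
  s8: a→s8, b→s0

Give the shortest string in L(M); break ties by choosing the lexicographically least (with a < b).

aaaa

A breadth-first search from s0 reaches an accepting state first via the path s0 → s6 → s1 → s5 → s8 on input aaaa.
No string of length < 4 is accepted (BFS exhausts all shorter strings without reaching an accepting state), and aaaa is the lexicographically least accepting string of length 4.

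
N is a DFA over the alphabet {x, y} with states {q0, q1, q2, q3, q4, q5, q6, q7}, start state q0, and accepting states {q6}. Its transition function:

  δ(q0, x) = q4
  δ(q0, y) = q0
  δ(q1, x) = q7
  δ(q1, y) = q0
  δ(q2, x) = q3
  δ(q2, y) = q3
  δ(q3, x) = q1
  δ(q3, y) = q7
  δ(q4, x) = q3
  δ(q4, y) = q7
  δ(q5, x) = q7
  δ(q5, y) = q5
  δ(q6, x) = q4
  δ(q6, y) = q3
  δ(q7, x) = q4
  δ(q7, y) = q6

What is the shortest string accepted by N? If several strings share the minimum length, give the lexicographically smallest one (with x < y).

A breadth-first search from q0 reaches an accepting state first via the path q0 → q4 → q7 → q6 on input xyy.
No string of length < 3 is accepted (BFS exhausts all shorter strings without reaching an accepting state), and xyy is the lexicographically least accepting string of length 3.

xyy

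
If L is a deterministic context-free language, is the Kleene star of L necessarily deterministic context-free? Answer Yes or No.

L = {c aⁿbⁿ : n≥0} ∪ {cc aⁿb²ⁿ : n≥0} is a DCFL (the number of leading c's fixes which ratio the DPDA checks), but L* is not. Every word of L starts with c, so in a factorisation of the string cc aⁱbʲ (i≥1) into words of L each factor begins at one of the two c's: either the whole string is a single word of L (forcing j = 2i), or it splits as c · (c aⁱbʲ) with c ∈ L (take n = 0) and c aⁱbʲ ∈ L (forcing j = i). Thus L* ∩ cca⁺b* = {cc aⁿbⁿ : n≥1} ∪ {cc aⁿb²ⁿ : n≥1}. A DPDA for L* would give one for this intersection with a regular set, and, started from its configuration after reading cc, one for {aⁿbⁿ : n≥1} ∪ {aⁿb²ⁿ : n≥1}, which no deterministic PDA accepts (a DPDA for it would have a single run on aⁿb²ⁿ, accepting after the prefix aⁿbⁿ and accepting again after n more b's; an ordinary PDA that simulates it on a's and b's and, at any moment when it is accepting, may switch to reading only a fresh letter d while feeding each d to the simulation as a b, would accept aⁱbʲdᵏ (k≥1) exactly when both aⁱbʲ and aⁱbʲ⁺ᵏ are in the language, i.e. its language intersected with the regular set a*b*d⁺ would be exactly {aⁿbⁿdⁿ : n≥1} — impossible, since context-free languages are closed under intersection with regular sets and {aⁿbⁿdⁿ} is not context-free). So L* is not a DCFL.

No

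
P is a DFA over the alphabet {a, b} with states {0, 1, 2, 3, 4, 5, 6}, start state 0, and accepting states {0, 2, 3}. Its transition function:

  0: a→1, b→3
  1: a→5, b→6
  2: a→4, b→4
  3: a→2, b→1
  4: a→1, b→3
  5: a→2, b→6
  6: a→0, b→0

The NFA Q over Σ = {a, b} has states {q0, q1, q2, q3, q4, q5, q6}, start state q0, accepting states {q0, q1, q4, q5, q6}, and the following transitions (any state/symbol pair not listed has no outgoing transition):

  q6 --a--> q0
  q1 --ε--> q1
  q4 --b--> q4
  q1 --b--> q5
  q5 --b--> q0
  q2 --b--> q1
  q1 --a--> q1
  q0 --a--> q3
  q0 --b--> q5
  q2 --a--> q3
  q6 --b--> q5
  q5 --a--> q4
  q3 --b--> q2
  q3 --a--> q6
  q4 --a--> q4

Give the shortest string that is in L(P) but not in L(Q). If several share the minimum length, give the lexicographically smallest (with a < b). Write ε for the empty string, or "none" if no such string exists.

aba

The string aba is accepted by P but not by Q.
No shorter string lies in the difference, and aba is the lexicographically first length-3 string in L(P) \ L(Q).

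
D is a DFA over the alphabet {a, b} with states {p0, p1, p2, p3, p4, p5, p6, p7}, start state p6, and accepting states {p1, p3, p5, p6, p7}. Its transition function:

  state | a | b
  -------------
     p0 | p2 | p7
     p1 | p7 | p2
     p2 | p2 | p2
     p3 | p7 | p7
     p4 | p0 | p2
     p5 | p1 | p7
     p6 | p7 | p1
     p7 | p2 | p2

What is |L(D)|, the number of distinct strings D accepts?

4

The useful subgraph on states {p1, p6, p7} is acyclic, so L(D) is finite; the longest accepting path visits 3 useful states, giving maximum string length 2.
Counting accepting paths from p6 by length: 1 of length 0, 2 of length 1, 1 of length 2. Total 4.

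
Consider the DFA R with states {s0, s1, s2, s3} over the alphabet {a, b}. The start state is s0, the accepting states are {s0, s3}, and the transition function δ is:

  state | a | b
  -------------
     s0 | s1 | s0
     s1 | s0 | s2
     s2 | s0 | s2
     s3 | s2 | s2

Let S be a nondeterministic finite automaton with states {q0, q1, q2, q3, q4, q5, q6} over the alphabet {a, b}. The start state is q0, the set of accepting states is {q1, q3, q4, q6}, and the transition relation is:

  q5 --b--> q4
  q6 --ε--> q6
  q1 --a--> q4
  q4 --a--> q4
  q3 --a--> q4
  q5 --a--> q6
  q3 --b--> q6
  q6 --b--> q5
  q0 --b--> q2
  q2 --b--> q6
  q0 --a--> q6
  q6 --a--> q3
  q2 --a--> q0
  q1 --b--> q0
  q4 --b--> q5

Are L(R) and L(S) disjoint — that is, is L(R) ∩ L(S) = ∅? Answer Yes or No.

The string aa is accepted by both R and S.
Hence L(R) ∩ L(S) ≠ ∅.

No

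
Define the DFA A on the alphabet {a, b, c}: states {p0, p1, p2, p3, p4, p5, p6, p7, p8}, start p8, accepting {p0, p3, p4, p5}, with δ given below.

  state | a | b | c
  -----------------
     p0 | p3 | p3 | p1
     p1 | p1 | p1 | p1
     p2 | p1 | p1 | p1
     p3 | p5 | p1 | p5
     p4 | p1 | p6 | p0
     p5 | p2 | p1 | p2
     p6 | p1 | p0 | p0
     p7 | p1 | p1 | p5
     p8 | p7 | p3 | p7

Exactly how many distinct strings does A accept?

The useful subgraph on states {p3, p5, p7, p8} is acyclic, so L(A) is finite; the longest accepting path visits 3 useful states, giving maximum string length 2.
Counting accepting paths from p8 by length: 1 of length 1, 4 of length 2. Total 5.

5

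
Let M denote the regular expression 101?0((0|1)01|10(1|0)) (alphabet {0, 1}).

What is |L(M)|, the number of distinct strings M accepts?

6

The expression has no Kleene star, so L(M) is finite. Expanding the alternatives gives {100001, 100100, 100101, 1010001, 1010100, 1010101}.
That is 3 of length 6, 3 of length 7: 6 strings in all.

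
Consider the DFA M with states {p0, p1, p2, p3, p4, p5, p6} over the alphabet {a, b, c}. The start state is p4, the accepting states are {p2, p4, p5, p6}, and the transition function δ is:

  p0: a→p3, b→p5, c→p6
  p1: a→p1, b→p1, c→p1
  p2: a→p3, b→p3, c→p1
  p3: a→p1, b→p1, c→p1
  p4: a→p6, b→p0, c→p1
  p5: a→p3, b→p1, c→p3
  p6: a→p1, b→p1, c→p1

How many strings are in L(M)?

The useful subgraph on states {p0, p4, p5, p6} is acyclic, so L(M) is finite; the longest accepting path visits 3 useful states, giving maximum string length 2.
Counting accepting paths from p4 by length: 1 of length 0, 1 of length 1, 2 of length 2. Total 4.

4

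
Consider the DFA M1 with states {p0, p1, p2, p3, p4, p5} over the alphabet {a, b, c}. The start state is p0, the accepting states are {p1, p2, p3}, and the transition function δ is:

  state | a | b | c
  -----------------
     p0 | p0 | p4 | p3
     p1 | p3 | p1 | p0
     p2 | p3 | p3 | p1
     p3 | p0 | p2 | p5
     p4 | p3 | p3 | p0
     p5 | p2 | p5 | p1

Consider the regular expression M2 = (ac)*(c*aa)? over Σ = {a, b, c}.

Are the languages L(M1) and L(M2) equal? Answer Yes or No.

The string c is accepted by M1 but rejected by M2.
So L(M1) ≠ L(M2).

No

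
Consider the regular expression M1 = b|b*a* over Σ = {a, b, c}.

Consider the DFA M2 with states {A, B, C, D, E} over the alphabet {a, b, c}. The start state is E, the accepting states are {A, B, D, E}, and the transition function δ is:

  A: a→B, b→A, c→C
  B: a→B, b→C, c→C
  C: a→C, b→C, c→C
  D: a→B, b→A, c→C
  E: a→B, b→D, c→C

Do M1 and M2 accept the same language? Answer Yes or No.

Yes

Converting the expression M1 to a DFA (subset construction, then merging equivalent states) gives the minimal DFA with states {r0, r1, r2}, start state r0, accepting states {r0, r1} and transitions r0: a→r1, b→r0, c→r2; r1: a→r1, b→r2, c→r2; r2: a→r2, b→r2, c→r2.
Exploring the product automaton M1 × M2 from the start pair (r0, E), following both machines on each input symbol, reaches 5 state pairs: (r0, E), (r1, B), (r0, D), (r2, C), (r0, A).
M1 accepts in {r0, r1} and M2 accepts in {A, B, D, E}. In every reachable pair the two components are either both accepting — (r0, E), (r1, B), (r0, D), (r0, A) — or both non-accepting, so no string is accepted by exactly one of the machines: L(M1) \ L(M2) and L(M2) \ L(M1) are both empty.
Hence every string is accepted by M1 iff it is accepted by M2, and the two languages coincide.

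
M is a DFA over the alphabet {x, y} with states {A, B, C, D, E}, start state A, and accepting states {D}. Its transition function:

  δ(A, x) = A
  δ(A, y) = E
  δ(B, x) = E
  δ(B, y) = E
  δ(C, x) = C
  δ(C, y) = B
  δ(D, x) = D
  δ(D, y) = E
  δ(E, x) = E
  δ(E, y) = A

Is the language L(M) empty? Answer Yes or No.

Yes

The states reachable from the start state are {A, E}.
None of the accepting states {D} is reachable, so no string is accepted and L(M) = ∅.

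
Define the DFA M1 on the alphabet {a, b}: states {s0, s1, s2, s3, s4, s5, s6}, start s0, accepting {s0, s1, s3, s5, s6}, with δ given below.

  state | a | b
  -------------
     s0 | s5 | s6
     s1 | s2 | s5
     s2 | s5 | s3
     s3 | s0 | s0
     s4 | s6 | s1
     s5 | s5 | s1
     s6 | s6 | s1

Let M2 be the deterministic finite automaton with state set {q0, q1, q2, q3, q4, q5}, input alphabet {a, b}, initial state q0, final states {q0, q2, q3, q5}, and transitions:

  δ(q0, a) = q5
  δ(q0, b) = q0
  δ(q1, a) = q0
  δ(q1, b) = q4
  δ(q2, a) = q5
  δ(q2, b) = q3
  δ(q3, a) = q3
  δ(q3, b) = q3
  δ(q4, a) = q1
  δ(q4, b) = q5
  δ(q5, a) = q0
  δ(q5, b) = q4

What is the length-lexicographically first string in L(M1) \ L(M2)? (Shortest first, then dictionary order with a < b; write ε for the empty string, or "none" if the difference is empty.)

The string ab is accepted by M1 but not by M2.
No shorter string lies in the difference, and ab is the lexicographically first length-2 string in L(M1) \ L(M2).

ab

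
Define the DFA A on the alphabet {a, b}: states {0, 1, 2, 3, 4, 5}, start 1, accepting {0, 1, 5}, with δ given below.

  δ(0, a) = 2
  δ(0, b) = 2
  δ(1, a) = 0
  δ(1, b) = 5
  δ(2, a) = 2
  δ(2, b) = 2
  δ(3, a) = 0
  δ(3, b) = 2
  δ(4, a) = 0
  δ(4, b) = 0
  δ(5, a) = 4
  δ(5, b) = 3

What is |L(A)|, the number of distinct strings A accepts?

The useful subgraph on states {0, 1, 3, 4, 5} is acyclic, so L(A) is finite; the longest accepting path visits 4 useful states, giving maximum string length 3.
Counting accepting paths from 1 by length: 1 of length 0, 2 of length 1, 3 of length 3. Total 6.

6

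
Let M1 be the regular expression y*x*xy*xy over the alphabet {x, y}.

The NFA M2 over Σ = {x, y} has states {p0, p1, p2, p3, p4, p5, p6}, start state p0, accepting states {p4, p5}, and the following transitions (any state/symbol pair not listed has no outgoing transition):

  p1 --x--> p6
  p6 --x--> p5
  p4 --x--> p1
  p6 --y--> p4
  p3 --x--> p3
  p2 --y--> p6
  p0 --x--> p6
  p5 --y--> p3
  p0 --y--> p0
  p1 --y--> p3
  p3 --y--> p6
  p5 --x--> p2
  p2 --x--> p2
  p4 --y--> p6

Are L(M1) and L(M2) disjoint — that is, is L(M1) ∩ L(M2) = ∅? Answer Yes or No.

Yes

Converting the expression M1 to a DFA (subset construction, then merging equivalent states) gives the minimal DFA with states {r0, r1, r2, r3, r4, r5, r6, r7}, start state r0, accepting states {r4, r7} and transitions r0: x→r1, y→r0; r1: x→r2, y→r3; r2: x→r2, y→r4; r3: x→r5, y→r3; r4: x→r5, y→r3; r5: x→r6, y→r7; r6: x→r6, y→r6; r7: x→r6, y→r6.
Exploring the product automaton M1 × M2 from the start pair (r0, p0), following both machines on each input symbol, reaches 19 state pairs: (r0, p0), (r1, p6), (r2, p5), (r3, p4), (r2, p2), (r4, p3), (r5, p1), (r3, p6), (r4, p6), (r5, p3), (r6, p6), (r7, p3), (r5, p5), (r6, p3), (r7, p6), (r6, p5), (r6, p4), (r6, p2), (r6, p1).
M1 accepts in {r4, r7} and M2 accepts in {p4, p5}; no reachable pair has both components accepting, so no string drives both machines to acceptance simultaneously and L(M1) ∩ L(M2) = ∅.
So no string is accepted by both, and the intersection is empty.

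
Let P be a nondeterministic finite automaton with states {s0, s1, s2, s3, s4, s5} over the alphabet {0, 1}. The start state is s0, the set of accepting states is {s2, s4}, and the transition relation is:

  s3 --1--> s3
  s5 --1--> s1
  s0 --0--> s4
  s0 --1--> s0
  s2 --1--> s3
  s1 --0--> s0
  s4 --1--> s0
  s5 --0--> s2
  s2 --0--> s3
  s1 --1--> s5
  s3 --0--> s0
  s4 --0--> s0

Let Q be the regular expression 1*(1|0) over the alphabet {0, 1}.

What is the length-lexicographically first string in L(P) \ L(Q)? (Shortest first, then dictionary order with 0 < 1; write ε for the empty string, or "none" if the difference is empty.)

000

The string 000 is accepted by P but not by Q.
No shorter string lies in the difference, and 000 is the lexicographically first length-3 string in L(P) \ L(Q).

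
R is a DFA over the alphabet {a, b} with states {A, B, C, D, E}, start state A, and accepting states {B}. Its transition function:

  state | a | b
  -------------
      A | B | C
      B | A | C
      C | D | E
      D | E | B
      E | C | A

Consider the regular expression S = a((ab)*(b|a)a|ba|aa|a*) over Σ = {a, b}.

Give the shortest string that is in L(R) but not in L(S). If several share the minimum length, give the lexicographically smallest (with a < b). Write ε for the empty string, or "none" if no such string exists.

bab

The string bab is accepted by R but not by S.
No shorter string lies in the difference, and bab is the lexicographically first length-3 string in L(R) \ L(S).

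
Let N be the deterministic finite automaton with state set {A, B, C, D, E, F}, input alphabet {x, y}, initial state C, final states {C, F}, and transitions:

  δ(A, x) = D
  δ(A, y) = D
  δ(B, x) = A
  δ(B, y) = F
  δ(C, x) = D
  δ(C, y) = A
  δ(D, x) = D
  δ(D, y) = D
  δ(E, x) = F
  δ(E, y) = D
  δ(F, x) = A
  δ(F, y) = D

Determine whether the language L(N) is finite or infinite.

The useful states (reachable from C and able to reach an accepting state) are {C}.
Restricted to these states the transition graph has no cycle, so every accepting path has bounded length and L is finite.

finite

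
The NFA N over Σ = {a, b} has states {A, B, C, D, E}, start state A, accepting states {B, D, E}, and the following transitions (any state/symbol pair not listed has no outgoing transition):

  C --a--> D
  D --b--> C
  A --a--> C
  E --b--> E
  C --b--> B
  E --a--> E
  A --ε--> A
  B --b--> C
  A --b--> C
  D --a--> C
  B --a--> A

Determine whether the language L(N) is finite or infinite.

State A is reachable from the start and can reach an accepting state, and it lies on the cycle A → C → B → A.
Traversing that cycle any number of times yields accepted strings of unbounded length, so the language is infinite.

infinite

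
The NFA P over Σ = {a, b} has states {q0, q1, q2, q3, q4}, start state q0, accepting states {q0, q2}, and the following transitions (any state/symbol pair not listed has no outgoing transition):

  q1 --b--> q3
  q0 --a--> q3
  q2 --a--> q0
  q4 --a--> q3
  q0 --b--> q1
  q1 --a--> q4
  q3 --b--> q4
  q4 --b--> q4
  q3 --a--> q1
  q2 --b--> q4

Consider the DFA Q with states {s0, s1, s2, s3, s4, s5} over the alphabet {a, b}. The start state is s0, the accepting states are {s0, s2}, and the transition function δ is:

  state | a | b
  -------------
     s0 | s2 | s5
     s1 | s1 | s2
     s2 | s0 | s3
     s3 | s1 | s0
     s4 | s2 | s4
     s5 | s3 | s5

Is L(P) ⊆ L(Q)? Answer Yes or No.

Yes

Exploring the product automaton P × Q from the start pair (q0, s0), following both machines on each input symbol, reaches 16 state pairs: (q0, s0), (q3, s2), (q1, s5), (q1, s0), (q4, s3), (q3, s5), (q4, s2), (q3, s1), (q4, s0), (q1, s3), (q4, s5), (q3, s0), (q1, s1), (q4, s1), (q3, s3), (q1, s2).
P accepts in {q0, q2} and Q accepts in {s0, s2}. The reachable pairs whose P-component is accepting are (q0, s0); in each of them the Q-component is accepting too, so the product for L(P) \ L(Q) (P-component accepting, Q-component rejecting) has no reachable accepting pair and the difference is empty.
Hence every string in L(P) is also in L(Q).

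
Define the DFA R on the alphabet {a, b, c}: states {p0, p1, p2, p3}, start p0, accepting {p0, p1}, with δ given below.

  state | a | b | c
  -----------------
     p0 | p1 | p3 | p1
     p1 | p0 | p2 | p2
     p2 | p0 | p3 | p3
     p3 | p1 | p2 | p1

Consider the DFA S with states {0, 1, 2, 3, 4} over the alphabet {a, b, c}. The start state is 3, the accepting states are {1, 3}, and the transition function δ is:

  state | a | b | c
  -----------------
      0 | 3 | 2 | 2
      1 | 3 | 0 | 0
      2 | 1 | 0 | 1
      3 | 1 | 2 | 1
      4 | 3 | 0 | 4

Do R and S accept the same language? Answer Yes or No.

Exploring the product automaton R × S from the start pair (p0, 3), following both machines on each input symbol, reaches 4 state pairs: (p0, 3), (p1, 1), (p3, 2), (p2, 0).
R accepts in {p0, p1} and S accepts in {1, 3}. In every reachable pair the two components are either both accepting — (p0, 3), (p1, 1) — or both non-accepting, so no string is accepted by exactly one of the machines: L(R) \ L(S) and L(S) \ L(R) are both empty.
Hence every string is accepted by R iff it is accepted by S, and the two languages coincide.

Yes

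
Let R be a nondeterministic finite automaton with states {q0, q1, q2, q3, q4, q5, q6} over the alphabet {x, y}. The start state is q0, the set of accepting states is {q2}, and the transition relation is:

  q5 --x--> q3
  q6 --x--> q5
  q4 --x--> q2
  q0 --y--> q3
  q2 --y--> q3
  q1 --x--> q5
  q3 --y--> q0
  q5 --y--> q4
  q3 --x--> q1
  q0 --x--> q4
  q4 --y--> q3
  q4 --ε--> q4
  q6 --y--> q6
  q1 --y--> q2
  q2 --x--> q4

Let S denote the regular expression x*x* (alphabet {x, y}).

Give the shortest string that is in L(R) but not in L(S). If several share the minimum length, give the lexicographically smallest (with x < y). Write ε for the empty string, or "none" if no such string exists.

yxy

The string yxy is accepted by R but not by S.
No shorter string lies in the difference, and yxy is the lexicographically first length-3 string in L(R) \ L(S).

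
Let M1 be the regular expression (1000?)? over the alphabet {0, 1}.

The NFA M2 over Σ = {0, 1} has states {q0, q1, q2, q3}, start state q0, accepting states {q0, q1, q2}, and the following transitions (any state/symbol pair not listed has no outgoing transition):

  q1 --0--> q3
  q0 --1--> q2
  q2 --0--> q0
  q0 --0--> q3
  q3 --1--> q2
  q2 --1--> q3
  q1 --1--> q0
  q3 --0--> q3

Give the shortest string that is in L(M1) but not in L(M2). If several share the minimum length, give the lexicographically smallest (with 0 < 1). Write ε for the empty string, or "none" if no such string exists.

The string 100 is accepted by M1 but not by M2.
No shorter string lies in the difference, and 100 is the lexicographically first length-3 string in L(M1) \ L(M2).

100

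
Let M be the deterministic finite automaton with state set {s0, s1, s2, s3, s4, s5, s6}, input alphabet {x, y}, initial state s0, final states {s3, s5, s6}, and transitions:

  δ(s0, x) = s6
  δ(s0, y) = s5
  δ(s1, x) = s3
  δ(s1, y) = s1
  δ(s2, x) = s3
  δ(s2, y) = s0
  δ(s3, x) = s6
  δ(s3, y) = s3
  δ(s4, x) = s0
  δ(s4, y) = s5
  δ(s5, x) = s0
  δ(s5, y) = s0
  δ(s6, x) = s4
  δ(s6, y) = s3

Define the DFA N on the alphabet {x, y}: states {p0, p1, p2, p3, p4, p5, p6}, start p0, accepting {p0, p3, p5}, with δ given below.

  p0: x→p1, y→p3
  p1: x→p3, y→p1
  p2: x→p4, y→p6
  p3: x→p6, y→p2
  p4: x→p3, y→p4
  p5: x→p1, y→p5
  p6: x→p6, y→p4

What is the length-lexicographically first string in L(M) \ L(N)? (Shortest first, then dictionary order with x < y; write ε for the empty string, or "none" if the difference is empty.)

The string x is accepted by M but not by N.
No shorter string lies in the difference, and x is the lexicographically first length-1 string in L(M) \ L(N).

x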